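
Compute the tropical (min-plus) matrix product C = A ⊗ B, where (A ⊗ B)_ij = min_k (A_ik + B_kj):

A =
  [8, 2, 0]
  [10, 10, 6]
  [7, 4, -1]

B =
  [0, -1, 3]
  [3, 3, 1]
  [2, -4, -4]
A ⊗ B =
  [2, -4, -4]
  [8, 2, 2]
  [1, -5, -5]

Apply the min-plus product entry-by-entry:
  C[0][0] = min over k of (A[0][0] + B[0][0] = 8 + 0 = 8, A[0][1] + B[1][0] = 2 + 3 = 5, A[0][2] + B[2][0] = 0 + 2 = 2) = 2 (attained at k = 2)
  C[0][1] = min over k of (A[0][0] + B[0][1] = 8 + -1 = 7, A[0][1] + B[1][1] = 2 + 3 = 5, A[0][2] + B[2][1] = 0 + -4 = -4) = -4 (attained at k = 2)
  C[0][2] = min over k of (A[0][0] + B[0][2] = 8 + 3 = 11, A[0][1] + B[1][2] = 2 + 1 = 3, A[0][2] + B[2][2] = 0 + -4 = -4) = -4 (attained at k = 2)
  C[1][0] = min over k of (A[1][0] + B[0][0] = 10 + 0 = 10, A[1][1] + B[1][0] = 10 + 3 = 13, A[1][2] + B[2][0] = 6 + 2 = 8) = 8 (attained at k = 2)
  C[1][1] = min over k of (A[1][0] + B[0][1] = 10 + -1 = 9, A[1][1] + B[1][1] = 10 + 3 = 13, A[1][2] + B[2][1] = 6 + -4 = 2) = 2 (attained at k = 2)
  C[1][2] = min over k of (A[1][0] + B[0][2] = 10 + 3 = 13, A[1][1] + B[1][2] = 10 + 1 = 11, A[1][2] + B[2][2] = 6 + -4 = 2) = 2 (attained at k = 2)
  C[2][0] = min over k of (A[2][0] + B[0][0] = 7 + 0 = 7, A[2][1] + B[1][0] = 4 + 3 = 7, A[2][2] + B[2][0] = -1 + 2 = 1) = 1 (attained at k = 2)
  C[2][1] = min over k of (A[2][0] + B[0][1] = 7 + -1 = 6, A[2][1] + B[1][1] = 4 + 3 = 7, A[2][2] + B[2][1] = -1 + -4 = -5) = -5 (attained at k = 2)
  C[2][2] = min over k of (A[2][0] + B[0][2] = 7 + 3 = 10, A[2][1] + B[1][2] = 4 + 1 = 5, A[2][2] + B[2][2] = -1 + -4 = -5) = -5 (attained at k = 2)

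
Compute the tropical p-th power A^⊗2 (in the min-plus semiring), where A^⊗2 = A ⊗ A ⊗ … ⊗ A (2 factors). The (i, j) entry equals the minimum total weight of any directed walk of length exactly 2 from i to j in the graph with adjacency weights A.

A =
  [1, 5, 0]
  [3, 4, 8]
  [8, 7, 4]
A^⊗2 =
  [2, 6, 1]
  [4, 8, 3]
  [9, 11, 8]

Each entry (A^⊗2)_ij equals the minimum over all length-2 walks i = v_0 → v_1 → … → v_2 = j of Σ_t A[v_t][v_{t+1}]. For example, for (i, j) = (0, 2) we minimise over 3 possible intermediate vertex sequences; the minimum is 1, attained along the walk 0 → 0 → 2.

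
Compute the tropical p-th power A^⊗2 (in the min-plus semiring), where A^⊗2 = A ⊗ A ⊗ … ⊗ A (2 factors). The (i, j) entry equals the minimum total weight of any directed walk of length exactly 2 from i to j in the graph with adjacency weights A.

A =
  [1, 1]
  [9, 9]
A^⊗2 =
  [2, 2]
  [10, 10]

Each entry (A^⊗2)_ij equals the minimum over all length-2 walks i = v_0 → v_1 → … → v_2 = j of Σ_t A[v_t][v_{t+1}]. For example, for (i, j) = (0, 1) we minimise over 2 possible intermediate vertex sequences; the minimum is 2, attained along the walk 0 → 0 → 1.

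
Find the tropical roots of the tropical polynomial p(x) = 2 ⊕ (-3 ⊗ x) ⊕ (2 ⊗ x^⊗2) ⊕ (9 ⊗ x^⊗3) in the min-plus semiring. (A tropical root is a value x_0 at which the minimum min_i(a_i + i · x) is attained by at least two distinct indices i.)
Roots: {-7, -5, 5}

Each tropical root is a break point of the lower envelope of the lines y = a_i + i · x (there are 4 lines, with slopes 0, 1, ..., 3). Only the lines that attain the minimum somewhere contribute to roots; other lines are dominated. Here the surviving (envelope) indices are i = 3, i = 2, i = 1, i = 0.
Intersections between consecutive envelope lines give the roots: for adjacent envelope indices i < j the intersection is x = (a_i − a_j) / (j − i). Reading off the sorted break points: {-7, -5, 5}.
Verification: at each break x_0, at least two indices attain the minimum of min_i(a_i + i · x_0).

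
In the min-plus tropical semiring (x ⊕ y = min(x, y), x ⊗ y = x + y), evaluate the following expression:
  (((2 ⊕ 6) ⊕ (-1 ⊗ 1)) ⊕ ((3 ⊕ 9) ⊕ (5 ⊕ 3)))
(((2 ⊕ 6) ⊕ (-1 ⊗ 1)) ⊕ ((3 ⊕ 9) ⊕ (5 ⊕ 3))) = 0

Expand innermost to outermost. Recall ⊕ takes the minimum of its arguments and ⊗ takes their sum. Working out the expression (((2 ⊕ 6) ⊕ (-1 ⊗ 1)) ⊕ ((3 ⊕ 9) ⊕ (5 ⊕ 3))) gives 0.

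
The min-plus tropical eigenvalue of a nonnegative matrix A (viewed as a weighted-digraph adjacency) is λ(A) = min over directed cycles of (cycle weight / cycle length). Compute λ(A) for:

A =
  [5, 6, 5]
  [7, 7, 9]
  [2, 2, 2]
λ(A) = 2

Enumerate directed cycles and compute their means (weight / length). Sample:
  cycle 0 → 0: weight = 5, length = 1, mean = 5/1 ≈ 5.000
  cycle 1 → 1: weight = 7, length = 1, mean = 7/1 ≈ 7.000
  cycle 2 → 2: weight = 2, length = 1, mean = 2/1 ≈ 2.000
  cycle 0 → 1 → 0: weight = 13, length = 2, mean = 13/2 ≈ 6.500
  cycle 0 → 2 → 0: weight = 7, length = 2, mean = 7/2 ≈ 3.500
  cycle 1 → 0 → 1: weight = 13, length = 2, mean = 13/2 ≈ 6.500
Minimum mean = 2.000, attained e.g. along the cycle 2 → 2 with weight 2 and length 1. So λ(A) = 2/1 = 2.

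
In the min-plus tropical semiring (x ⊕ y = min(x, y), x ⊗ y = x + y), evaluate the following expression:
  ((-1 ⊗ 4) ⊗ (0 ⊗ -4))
((-1 ⊗ 4) ⊗ (0 ⊗ -4)) = -1

Expand innermost to outermost. Recall ⊕ takes the minimum of its arguments and ⊗ takes their sum. Working out the expression ((-1 ⊗ 4) ⊗ (0 ⊗ -4)) gives -1.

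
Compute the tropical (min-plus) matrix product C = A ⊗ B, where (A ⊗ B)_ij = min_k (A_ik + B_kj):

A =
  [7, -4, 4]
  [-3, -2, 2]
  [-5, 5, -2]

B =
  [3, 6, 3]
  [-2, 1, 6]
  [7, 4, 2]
A ⊗ B =
  [-6, -3, 2]
  [-4, -1, 0]
  [-2, 1, -2]

Apply the min-plus product entry-by-entry:
  C[0][0] = min over k of (A[0][0] + B[0][0] = 7 + 3 = 10, A[0][1] + B[1][0] = -4 + -2 = -6, A[0][2] + B[2][0] = 4 + 7 = 11) = -6 (attained at k = 1)
  C[0][1] = min over k of (A[0][0] + B[0][1] = 7 + 6 = 13, A[0][1] + B[1][1] = -4 + 1 = -3, A[0][2] + B[2][1] = 4 + 4 = 8) = -3 (attained at k = 1)
  C[0][2] = min over k of (A[0][0] + B[0][2] = 7 + 3 = 10, A[0][1] + B[1][2] = -4 + 6 = 2, A[0][2] + B[2][2] = 4 + 2 = 6) = 2 (attained at k = 1)
  C[1][0] = min over k of (A[1][0] + B[0][0] = -3 + 3 = 0, A[1][1] + B[1][0] = -2 + -2 = -4, A[1][2] + B[2][0] = 2 + 7 = 9) = -4 (attained at k = 1)
  C[1][1] = min over k of (A[1][0] + B[0][1] = -3 + 6 = 3, A[1][1] + B[1][1] = -2 + 1 = -1, A[1][2] + B[2][1] = 2 + 4 = 6) = -1 (attained at k = 1)
  C[1][2] = min over k of (A[1][0] + B[0][2] = -3 + 3 = 0, A[1][1] + B[1][2] = -2 + 6 = 4, A[1][2] + B[2][2] = 2 + 2 = 4) = 0 (attained at k = 0)
  C[2][0] = min over k of (A[2][0] + B[0][0] = -5 + 3 = -2, A[2][1] + B[1][0] = 5 + -2 = 3, A[2][2] + B[2][0] = -2 + 7 = 5) = -2 (attained at k = 0)
  C[2][1] = min over k of (A[2][0] + B[0][1] = -5 + 6 = 1, A[2][1] + B[1][1] = 5 + 1 = 6, A[2][2] + B[2][1] = -2 + 4 = 2) = 1 (attained at k = 0)
  C[2][2] = min over k of (A[2][0] + B[0][2] = -5 + 3 = -2, A[2][1] + B[1][2] = 5 + 6 = 11, A[2][2] + B[2][2] = -2 + 2 = 0) = -2 (attained at k = 0)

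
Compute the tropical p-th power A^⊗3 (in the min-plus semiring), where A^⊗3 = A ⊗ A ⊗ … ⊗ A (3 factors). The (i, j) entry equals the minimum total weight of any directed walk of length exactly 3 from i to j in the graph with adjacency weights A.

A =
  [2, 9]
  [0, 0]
A^⊗3 =
  [6, 9]
  [0, 0]

Each entry (A^⊗3)_ij equals the minimum over all length-3 walks i = v_0 → v_1 → … → v_3 = j of Σ_t A[v_t][v_{t+1}]. For example, for (i, j) = (0, 1) we minimise over 4 possible intermediate vertex sequences; the minimum is 9, attained along the walk 0 → 1 → 1 → 1.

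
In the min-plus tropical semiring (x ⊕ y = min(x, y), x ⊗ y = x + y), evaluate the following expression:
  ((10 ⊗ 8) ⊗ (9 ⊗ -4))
((10 ⊗ 8) ⊗ (9 ⊗ -4)) = 23

Expand innermost to outermost. Recall ⊕ takes the minimum of its arguments and ⊗ takes their sum. Working out the expression ((10 ⊗ 8) ⊗ (9 ⊗ -4)) gives 23.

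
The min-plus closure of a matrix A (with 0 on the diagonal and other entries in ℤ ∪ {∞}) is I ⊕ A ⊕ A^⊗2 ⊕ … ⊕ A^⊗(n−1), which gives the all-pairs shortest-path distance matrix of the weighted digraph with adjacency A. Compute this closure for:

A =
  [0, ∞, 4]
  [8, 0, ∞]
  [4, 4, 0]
Closure =
  [0, 8, 4]
  [8, 0, 12]
  [4, 4, 0]

This is the Floyd-Warshall all-pairs shortest-path computation. For each intermediate vertex k = 0, 1, …, 2, update dist[i][j] ← min(dist[i][j], dist[i][k] + dist[k][j]). The final matrix gives, for each (i, j), the minimum total weight of any directed path from i to j (possibly empty when i = j).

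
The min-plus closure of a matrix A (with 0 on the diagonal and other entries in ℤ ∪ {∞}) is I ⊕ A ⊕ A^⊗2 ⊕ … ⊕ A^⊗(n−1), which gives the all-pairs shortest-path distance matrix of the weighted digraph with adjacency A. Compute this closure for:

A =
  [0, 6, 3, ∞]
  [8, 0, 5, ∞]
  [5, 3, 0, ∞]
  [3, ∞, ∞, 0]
Closure =
  [0, 6, 3, ∞]
  [8, 0, 5, ∞]
  [5, 3, 0, ∞]
  [3, 9, 6, 0]

This is the Floyd-Warshall all-pairs shortest-path computation. For each intermediate vertex k = 0, 1, …, 3, update dist[i][j] ← min(dist[i][j], dist[i][k] + dist[k][j]). The final matrix gives, for each (i, j), the minimum total weight of any directed path from i to j (possibly empty when i = j).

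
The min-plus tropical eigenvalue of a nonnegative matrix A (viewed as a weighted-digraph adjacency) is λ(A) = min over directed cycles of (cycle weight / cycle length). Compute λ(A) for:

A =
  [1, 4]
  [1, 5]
λ(A) = 1

Enumerate directed cycles and compute their means (weight / length). Sample:
  cycle 0 → 0: weight = 1, length = 1, mean = 1/1 ≈ 1.000
  cycle 1 → 1: weight = 5, length = 1, mean = 5/1 ≈ 5.000
  cycle 0 → 1 → 0: weight = 5, length = 2, mean = 5/2 ≈ 2.500
  cycle 1 → 0 → 1: weight = 5, length = 2, mean = 5/2 ≈ 2.500
Minimum mean = 1.000, attained e.g. along the cycle 0 → 0 with weight 1 and length 1. So λ(A) = 1/1 = 1.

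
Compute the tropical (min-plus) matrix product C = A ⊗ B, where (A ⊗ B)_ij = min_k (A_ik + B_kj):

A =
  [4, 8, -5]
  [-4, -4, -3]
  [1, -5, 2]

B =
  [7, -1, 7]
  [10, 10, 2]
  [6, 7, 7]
A ⊗ B =
  [1, 2, 2]
  [3, -5, -2]
  [5, 0, -3]

Apply the min-plus product entry-by-entry:
  C[0][0] = min over k of (A[0][0] + B[0][0] = 4 + 7 = 11, A[0][1] + B[1][0] = 8 + 10 = 18, A[0][2] + B[2][0] = -5 + 6 = 1) = 1 (attained at k = 2)
  C[0][1] = min over k of (A[0][0] + B[0][1] = 4 + -1 = 3, A[0][1] + B[1][1] = 8 + 10 = 18, A[0][2] + B[2][1] = -5 + 7 = 2) = 2 (attained at k = 2)
  C[0][2] = min over k of (A[0][0] + B[0][2] = 4 + 7 = 11, A[0][1] + B[1][2] = 8 + 2 = 10, A[0][2] + B[2][2] = -5 + 7 = 2) = 2 (attained at k = 2)
  C[1][0] = min over k of (A[1][0] + B[0][0] = -4 + 7 = 3, A[1][1] + B[1][0] = -4 + 10 = 6, A[1][2] + B[2][0] = -3 + 6 = 3) = 3 (attained at k = 0)
  C[1][1] = min over k of (A[1][0] + B[0][1] = -4 + -1 = -5, A[1][1] + B[1][1] = -4 + 10 = 6, A[1][2] + B[2][1] = -3 + 7 = 4) = -5 (attained at k = 0)
  C[1][2] = min over k of (A[1][0] + B[0][2] = -4 + 7 = 3, A[1][1] + B[1][2] = -4 + 2 = -2, A[1][2] + B[2][2] = -3 + 7 = 4) = -2 (attained at k = 1)
  C[2][0] = min over k of (A[2][0] + B[0][0] = 1 + 7 = 8, A[2][1] + B[1][0] = -5 + 10 = 5, A[2][2] + B[2][0] = 2 + 6 = 8) = 5 (attained at k = 1)
  C[2][1] = min over k of (A[2][0] + B[0][1] = 1 + -1 = 0, A[2][1] + B[1][1] = -5 + 10 = 5, A[2][2] + B[2][1] = 2 + 7 = 9) = 0 (attained at k = 0)
  C[2][2] = min over k of (A[2][0] + B[0][2] = 1 + 7 = 8, A[2][1] + B[1][2] = -5 + 2 = -3, A[2][2] + B[2][2] = 2 + 7 = 9) = -3 (attained at k = 1)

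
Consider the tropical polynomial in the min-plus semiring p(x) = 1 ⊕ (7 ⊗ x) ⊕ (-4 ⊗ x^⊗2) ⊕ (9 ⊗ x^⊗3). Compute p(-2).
p(-2) = -8

A tropical monomial a ⊗ x^⊗i evaluates to a + i · x. Evaluating each term at x = -2:
  Term 0 contributes 1 + 0 · -2 = 1
  Term 1 contributes 7 + 1 · -2 = 5
  Term 2 contributes -4 + 2 · -2 = -8
  Term 3 contributes 9 + 3 · -2 = 3
p(-2) = ⊕ of these = min[1, 5, -8, 3] = -8.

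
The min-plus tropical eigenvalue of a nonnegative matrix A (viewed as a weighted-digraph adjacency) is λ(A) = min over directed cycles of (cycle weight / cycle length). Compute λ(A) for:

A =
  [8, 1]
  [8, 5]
λ(A) = 9/2

Enumerate directed cycles and compute their means (weight / length). Sample:
  cycle 0 → 0: weight = 8, length = 1, mean = 8/1 ≈ 8.000
  cycle 1 → 1: weight = 5, length = 1, mean = 5/1 ≈ 5.000
  cycle 0 → 1 → 0: weight = 9, length = 2, mean = 9/2 ≈ 4.500
  cycle 1 → 0 → 1: weight = 9, length = 2, mean = 9/2 ≈ 4.500
Minimum mean = 4.500, attained e.g. along the cycle 0 → 1 → 0 with weight 9 and length 2. So λ(A) = 9/2 = 9/2.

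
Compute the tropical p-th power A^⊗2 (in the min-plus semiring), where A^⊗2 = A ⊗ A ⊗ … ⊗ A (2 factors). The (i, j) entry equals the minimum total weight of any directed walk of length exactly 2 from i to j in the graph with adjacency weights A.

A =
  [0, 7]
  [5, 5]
A^⊗2 =
  [0, 7]
  [5, 10]

Each entry (A^⊗2)_ij equals the minimum over all length-2 walks i = v_0 → v_1 → … → v_2 = j of Σ_t A[v_t][v_{t+1}]. For example, for (i, j) = (0, 1) we minimise over 2 possible intermediate vertex sequences; the minimum is 7, attained along the walk 0 → 0 → 1.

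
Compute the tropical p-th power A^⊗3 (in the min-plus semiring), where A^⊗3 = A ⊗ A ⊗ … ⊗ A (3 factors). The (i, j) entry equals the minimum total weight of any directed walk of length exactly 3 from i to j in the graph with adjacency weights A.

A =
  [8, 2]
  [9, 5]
A^⊗3 =
  [16, 12]
  [19, 15]

Each entry (A^⊗3)_ij equals the minimum over all length-3 walks i = v_0 → v_1 → … → v_3 = j of Σ_t A[v_t][v_{t+1}]. For example, for (i, j) = (0, 1) we minimise over 4 possible intermediate vertex sequences; the minimum is 12, attained along the walk 0 → 1 → 1 → 1.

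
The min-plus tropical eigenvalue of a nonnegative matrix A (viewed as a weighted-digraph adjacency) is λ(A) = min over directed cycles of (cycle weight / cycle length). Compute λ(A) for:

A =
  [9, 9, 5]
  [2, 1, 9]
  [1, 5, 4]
λ(A) = 1

Enumerate directed cycles and compute their means (weight / length). Sample:
  cycle 0 → 0: weight = 9, length = 1, mean = 9/1 ≈ 9.000
  cycle 1 → 1: weight = 1, length = 1, mean = 1/1 ≈ 1.000
  cycle 2 → 2: weight = 4, length = 1, mean = 4/1 ≈ 4.000
  cycle 0 → 1 → 0: weight = 11, length = 2, mean = 11/2 ≈ 5.500
  cycle 0 → 2 → 0: weight = 6, length = 2, mean = 6/2 ≈ 3.000
  cycle 1 → 0 → 1: weight = 11, length = 2, mean = 11/2 ≈ 5.500
Minimum mean = 1.000, attained e.g. along the cycle 1 → 1 with weight 1 and length 1. So λ(A) = 1/1 = 1.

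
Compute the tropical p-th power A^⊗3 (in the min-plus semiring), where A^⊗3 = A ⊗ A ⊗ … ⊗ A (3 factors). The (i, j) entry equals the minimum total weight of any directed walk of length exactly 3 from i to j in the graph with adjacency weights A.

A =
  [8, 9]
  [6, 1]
A^⊗3 =
  [16, 11]
  [8, 3]

Each entry (A^⊗3)_ij equals the minimum over all length-3 walks i = v_0 → v_1 → … → v_3 = j of Σ_t A[v_t][v_{t+1}]. For example, for (i, j) = (0, 1) we minimise over 4 possible intermediate vertex sequences; the minimum is 11, attained along the walk 0 → 1 → 1 → 1.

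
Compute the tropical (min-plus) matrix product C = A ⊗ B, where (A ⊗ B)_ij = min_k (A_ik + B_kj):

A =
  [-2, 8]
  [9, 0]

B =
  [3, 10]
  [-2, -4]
A ⊗ B =
  [1, 4]
  [-2, -4]

Apply the min-plus product entry-by-entry:
  C[0][0] = min over k of (A[0][0] + B[0][0] = -2 + 3 = 1, A[0][1] + B[1][0] = 8 + -2 = 6) = 1 (attained at k = 0)
  C[0][1] = min over k of (A[0][0] + B[0][1] = -2 + 10 = 8, A[0][1] + B[1][1] = 8 + -4 = 4) = 4 (attained at k = 1)
  C[1][0] = min over k of (A[1][0] + B[0][0] = 9 + 3 = 12, A[1][1] + B[1][0] = 0 + -2 = -2) = -2 (attained at k = 1)
  C[1][1] = min over k of (A[1][0] + B[0][1] = 9 + 10 = 19, A[1][1] + B[1][1] = 0 + -4 = -4) = -4 (attained at k = 1)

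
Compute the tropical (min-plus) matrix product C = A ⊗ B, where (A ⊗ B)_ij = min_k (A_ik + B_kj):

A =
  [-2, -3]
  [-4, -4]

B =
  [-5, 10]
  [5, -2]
A ⊗ B =
  [-7, -5]
  [-9, -6]

Apply the min-plus product entry-by-entry:
  C[0][0] = min over k of (A[0][0] + B[0][0] = -2 + -5 = -7, A[0][1] + B[1][0] = -3 + 5 = 2) = -7 (attained at k = 0)
  C[0][1] = min over k of (A[0][0] + B[0][1] = -2 + 10 = 8, A[0][1] + B[1][1] = -3 + -2 = -5) = -5 (attained at k = 1)
  C[1][0] = min over k of (A[1][0] + B[0][0] = -4 + -5 = -9, A[1][1] + B[1][0] = -4 + 5 = 1) = -9 (attained at k = 0)
  C[1][1] = min over k of (A[1][0] + B[0][1] = -4 + 10 = 6, A[1][1] + B[1][1] = -4 + -2 = -6) = -6 (attained at k = 1)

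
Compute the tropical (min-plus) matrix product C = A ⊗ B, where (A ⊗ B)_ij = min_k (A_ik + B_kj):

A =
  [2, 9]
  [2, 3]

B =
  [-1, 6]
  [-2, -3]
A ⊗ B =
  [1, 6]
  [1, 0]

Apply the min-plus product entry-by-entry:
  C[0][0] = min over k of (A[0][0] + B[0][0] = 2 + -1 = 1, A[0][1] + B[1][0] = 9 + -2 = 7) = 1 (attained at k = 0)
  C[0][1] = min over k of (A[0][0] + B[0][1] = 2 + 6 = 8, A[0][1] + B[1][1] = 9 + -3 = 6) = 6 (attained at k = 1)
  C[1][0] = min over k of (A[1][0] + B[0][0] = 2 + -1 = 1, A[1][1] + B[1][0] = 3 + -2 = 1) = 1 (attained at k = 0)
  C[1][1] = min over k of (A[1][0] + B[0][1] = 2 + 6 = 8, A[1][1] + B[1][1] = 3 + -3 = 0) = 0 (attained at k = 1)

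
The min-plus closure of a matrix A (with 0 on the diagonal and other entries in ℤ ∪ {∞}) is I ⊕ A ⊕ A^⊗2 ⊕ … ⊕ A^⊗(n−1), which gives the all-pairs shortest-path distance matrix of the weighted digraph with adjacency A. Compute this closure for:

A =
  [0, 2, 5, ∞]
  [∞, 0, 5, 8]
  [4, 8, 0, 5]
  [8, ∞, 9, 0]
Closure =
  [0, 2, 5, 10]
  [9, 0, 5, 8]
  [4, 6, 0, 5]
  [8, 10, 9, 0]

This is the Floyd-Warshall all-pairs shortest-path computation. For each intermediate vertex k = 0, 1, …, 3, update dist[i][j] ← min(dist[i][j], dist[i][k] + dist[k][j]). The final matrix gives, for each (i, j), the minimum total weight of any directed path from i to j (possibly empty when i = j).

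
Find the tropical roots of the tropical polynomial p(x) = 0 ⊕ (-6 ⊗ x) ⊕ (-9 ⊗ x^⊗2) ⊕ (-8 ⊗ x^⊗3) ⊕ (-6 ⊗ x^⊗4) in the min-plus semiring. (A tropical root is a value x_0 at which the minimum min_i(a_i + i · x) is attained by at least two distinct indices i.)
Roots: {-2, -1, 3, 6}

Each tropical root is a break point of the lower envelope of the lines y = a_i + i · x (there are 5 lines, with slopes 0, 1, ..., 4). Only the lines that attain the minimum somewhere contribute to roots; other lines are dominated. Here the surviving (envelope) indices are i = 4, i = 3, i = 2, i = 1, i = 0.
Intersections between consecutive envelope lines give the roots: for adjacent envelope indices i < j the intersection is x = (a_i − a_j) / (j − i). Reading off the sorted break points: {-2, -1, 3, 6}.
Verification: at each break x_0, at least two indices attain the minimum of min_i(a_i + i · x_0).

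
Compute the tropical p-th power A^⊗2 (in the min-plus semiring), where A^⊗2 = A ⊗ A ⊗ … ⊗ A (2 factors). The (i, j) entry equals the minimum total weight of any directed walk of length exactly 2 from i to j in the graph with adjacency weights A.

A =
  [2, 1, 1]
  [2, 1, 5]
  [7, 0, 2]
A^⊗2 =
  [3, 1, 3]
  [3, 2, 3]
  [2, 1, 4]

Each entry (A^⊗2)_ij equals the minimum over all length-2 walks i = v_0 → v_1 → … → v_2 = j of Σ_t A[v_t][v_{t+1}]. For example, for (i, j) = (0, 2) we minimise over 3 possible intermediate vertex sequences; the minimum is 3, attained along the walk 0 → 0 → 2.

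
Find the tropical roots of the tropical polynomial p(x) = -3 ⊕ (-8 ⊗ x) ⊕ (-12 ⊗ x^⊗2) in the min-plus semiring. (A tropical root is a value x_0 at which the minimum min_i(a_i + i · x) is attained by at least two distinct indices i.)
Roots: {4, 5}

Each tropical root is a break point of the lower envelope of the lines y = a_i + i · x (there are 3 lines, with slopes 0, 1, ..., 2). Only the lines that attain the minimum somewhere contribute to roots; other lines are dominated. Here the surviving (envelope) indices are i = 2, i = 1, i = 0.
Intersections between consecutive envelope lines give the roots: for adjacent envelope indices i < j the intersection is x = (a_i − a_j) / (j − i). Reading off the sorted break points: {4, 5}.
Verification: at each break x_0, at least two indices attain the minimum of min_i(a_i + i · x_0).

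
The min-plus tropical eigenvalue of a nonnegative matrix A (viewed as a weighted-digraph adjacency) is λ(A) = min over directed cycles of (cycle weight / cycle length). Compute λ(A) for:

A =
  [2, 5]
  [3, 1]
λ(A) = 1

Enumerate directed cycles and compute their means (weight / length). Sample:
  cycle 0 → 0: weight = 2, length = 1, mean = 2/1 ≈ 2.000
  cycle 1 → 1: weight = 1, length = 1, mean = 1/1 ≈ 1.000
  cycle 0 → 1 → 0: weight = 8, length = 2, mean = 8/2 ≈ 4.000
  cycle 1 → 0 → 1: weight = 8, length = 2, mean = 8/2 ≈ 4.000
Minimum mean = 1.000, attained e.g. along the cycle 1 → 1 with weight 1 and length 1. So λ(A) = 1/1 = 1.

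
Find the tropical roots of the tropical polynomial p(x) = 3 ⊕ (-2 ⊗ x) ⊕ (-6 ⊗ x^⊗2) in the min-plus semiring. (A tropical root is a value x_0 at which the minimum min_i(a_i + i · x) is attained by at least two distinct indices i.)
Roots: {4, 5}

Each tropical root is a break point of the lower envelope of the lines y = a_i + i · x (there are 3 lines, with slopes 0, 1, ..., 2). Only the lines that attain the minimum somewhere contribute to roots; other lines are dominated. Here the surviving (envelope) indices are i = 2, i = 1, i = 0.
Intersections between consecutive envelope lines give the roots: for adjacent envelope indices i < j the intersection is x = (a_i − a_j) / (j − i). Reading off the sorted break points: {4, 5}.
Verification: at each break x_0, at least two indices attain the minimum of min_i(a_i + i · x_0).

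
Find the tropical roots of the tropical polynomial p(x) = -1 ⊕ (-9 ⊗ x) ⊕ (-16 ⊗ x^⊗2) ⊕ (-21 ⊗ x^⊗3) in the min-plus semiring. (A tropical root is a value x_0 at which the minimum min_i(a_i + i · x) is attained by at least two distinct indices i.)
Roots: {5, 7, 8}

Each tropical root is a break point of the lower envelope of the lines y = a_i + i · x (there are 4 lines, with slopes 0, 1, ..., 3). Only the lines that attain the minimum somewhere contribute to roots; other lines are dominated. Here the surviving (envelope) indices are i = 3, i = 2, i = 1, i = 0.
Intersections between consecutive envelope lines give the roots: for adjacent envelope indices i < j the intersection is x = (a_i − a_j) / (j − i). Reading off the sorted break points: {5, 7, 8}.
Verification: at each break x_0, at least two indices attain the minimum of min_i(a_i + i · x_0).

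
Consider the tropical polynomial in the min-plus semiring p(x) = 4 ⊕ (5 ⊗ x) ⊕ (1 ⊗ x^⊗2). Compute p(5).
p(5) = 4

A tropical monomial a ⊗ x^⊗i evaluates to a + i · x. Evaluating each term at x = 5:
  Term 0 contributes 4 + 0 · 5 = 4
  Term 1 contributes 5 + 1 · 5 = 10
  Term 2 contributes 1 + 2 · 5 = 11
p(5) = ⊕ of these = min[4, 10, 11] = 4.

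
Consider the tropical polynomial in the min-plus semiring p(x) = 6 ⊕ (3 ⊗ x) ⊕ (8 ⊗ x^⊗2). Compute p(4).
p(4) = 6

A tropical monomial a ⊗ x^⊗i evaluates to a + i · x. Evaluating each term at x = 4:
  Term 0 contributes 6 + 0 · 4 = 6
  Term 1 contributes 3 + 1 · 4 = 7
  Term 2 contributes 8 + 2 · 4 = 16
p(4) = ⊕ of these = min[6, 7, 16] = 6.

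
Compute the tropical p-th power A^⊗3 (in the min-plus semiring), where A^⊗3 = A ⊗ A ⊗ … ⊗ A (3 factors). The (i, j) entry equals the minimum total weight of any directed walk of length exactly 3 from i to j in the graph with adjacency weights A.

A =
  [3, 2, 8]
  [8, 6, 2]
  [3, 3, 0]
A^⊗3 =
  [7, 7, 4]
  [5, 5, 2]
  [3, 3, 0]

Each entry (A^⊗3)_ij equals the minimum over all length-3 walks i = v_0 → v_1 → … → v_3 = j of Σ_t A[v_t][v_{t+1}]. For example, for (i, j) = (0, 2) we minimise over 9 possible intermediate vertex sequences; the minimum is 4, attained along the walk 0 → 1 → 2 → 2.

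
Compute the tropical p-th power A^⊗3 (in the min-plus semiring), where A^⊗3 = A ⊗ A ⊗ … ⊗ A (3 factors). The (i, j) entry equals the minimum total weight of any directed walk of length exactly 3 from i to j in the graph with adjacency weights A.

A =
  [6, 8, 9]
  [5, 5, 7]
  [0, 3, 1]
A^⊗3 =
  [10, 13, 11]
  [8, 11, 9]
  [2, 5, 3]

Each entry (A^⊗3)_ij equals the minimum over all length-3 walks i = v_0 → v_1 → … → v_3 = j of Σ_t A[v_t][v_{t+1}]. For example, for (i, j) = (0, 2) we minimise over 9 possible intermediate vertex sequences; the minimum is 11, attained along the walk 0 → 2 → 2 → 2.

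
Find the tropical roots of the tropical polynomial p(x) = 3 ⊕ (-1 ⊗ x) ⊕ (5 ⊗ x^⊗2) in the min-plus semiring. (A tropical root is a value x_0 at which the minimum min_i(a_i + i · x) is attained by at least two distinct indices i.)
Roots: {-6, 4}

Each tropical root is a break point of the lower envelope of the lines y = a_i + i · x (there are 3 lines, with slopes 0, 1, ..., 2). Only the lines that attain the minimum somewhere contribute to roots; other lines are dominated. Here the surviving (envelope) indices are i = 2, i = 1, i = 0.
Intersections between consecutive envelope lines give the roots: for adjacent envelope indices i < j the intersection is x = (a_i − a_j) / (j − i). Reading off the sorted break points: {-6, 4}.
Verification: at each break x_0, at least two indices attain the minimum of min_i(a_i + i · x_0).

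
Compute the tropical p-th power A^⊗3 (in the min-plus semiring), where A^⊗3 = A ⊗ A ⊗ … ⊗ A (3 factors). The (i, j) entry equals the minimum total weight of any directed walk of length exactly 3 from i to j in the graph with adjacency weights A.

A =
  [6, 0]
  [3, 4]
A^⊗3 =
  [7, 3]
  [6, 7]

Each entry (A^⊗3)_ij equals the minimum over all length-3 walks i = v_0 → v_1 → … → v_3 = j of Σ_t A[v_t][v_{t+1}]. For example, for (i, j) = (0, 1) we minimise over 4 possible intermediate vertex sequences; the minimum is 3, attained along the walk 0 → 1 → 0 → 1.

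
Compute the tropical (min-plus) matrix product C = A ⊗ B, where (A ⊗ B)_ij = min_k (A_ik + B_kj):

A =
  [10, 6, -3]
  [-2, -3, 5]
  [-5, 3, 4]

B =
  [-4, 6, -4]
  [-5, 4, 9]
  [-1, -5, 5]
A ⊗ B =
  [-4, -8, 2]
  [-8, 0, -6]
  [-9, -1, -9]

Apply the min-plus product entry-by-entry:
  C[0][0] = min over k of (A[0][0] + B[0][0] = 10 + -4 = 6, A[0][1] + B[1][0] = 6 + -5 = 1, A[0][2] + B[2][0] = -3 + -1 = -4) = -4 (attained at k = 2)
  C[0][1] = min over k of (A[0][0] + B[0][1] = 10 + 6 = 16, A[0][1] + B[1][1] = 6 + 4 = 10, A[0][2] + B[2][1] = -3 + -5 = -8) = -8 (attained at k = 2)
  C[0][2] = min over k of (A[0][0] + B[0][2] = 10 + -4 = 6, A[0][1] + B[1][2] = 6 + 9 = 15, A[0][2] + B[2][2] = -3 + 5 = 2) = 2 (attained at k = 2)
  C[1][0] = min over k of (A[1][0] + B[0][0] = -2 + -4 = -6, A[1][1] + B[1][0] = -3 + -5 = -8, A[1][2] + B[2][0] = 5 + -1 = 4) = -8 (attained at k = 1)
  C[1][1] = min over k of (A[1][0] + B[0][1] = -2 + 6 = 4, A[1][1] + B[1][1] = -3 + 4 = 1, A[1][2] + B[2][1] = 5 + -5 = 0) = 0 (attained at k = 2)
  C[1][2] = min over k of (A[1][0] + B[0][2] = -2 + -4 = -6, A[1][1] + B[1][2] = -3 + 9 = 6, A[1][2] + B[2][2] = 5 + 5 = 10) = -6 (attained at k = 0)
  C[2][0] = min over k of (A[2][0] + B[0][0] = -5 + -4 = -9, A[2][1] + B[1][0] = 3 + -5 = -2, A[2][2] + B[2][0] = 4 + -1 = 3) = -9 (attained at k = 0)
  C[2][1] = min over k of (A[2][0] + B[0][1] = -5 + 6 = 1, A[2][1] + B[1][1] = 3 + 4 = 7, A[2][2] + B[2][1] = 4 + -5 = -1) = -1 (attained at k = 2)
  C[2][2] = min over k of (A[2][0] + B[0][2] = -5 + -4 = -9, A[2][1] + B[1][2] = 3 + 9 = 12, A[2][2] + B[2][2] = 4 + 5 = 9) = -9 (attained at k = 0)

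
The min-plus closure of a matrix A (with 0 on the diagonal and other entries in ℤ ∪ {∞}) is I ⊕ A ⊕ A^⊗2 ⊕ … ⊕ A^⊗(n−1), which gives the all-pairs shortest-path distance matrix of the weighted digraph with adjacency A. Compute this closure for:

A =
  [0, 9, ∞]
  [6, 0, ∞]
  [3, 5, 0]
Closure =
  [0, 9, ∞]
  [6, 0, ∞]
  [3, 5, 0]

This is the Floyd-Warshall all-pairs shortest-path computation. For each intermediate vertex k = 0, 1, …, 2, update dist[i][j] ← min(dist[i][j], dist[i][k] + dist[k][j]). The final matrix gives, for each (i, j), the minimum total weight of any directed path from i to j (possibly empty when i = j).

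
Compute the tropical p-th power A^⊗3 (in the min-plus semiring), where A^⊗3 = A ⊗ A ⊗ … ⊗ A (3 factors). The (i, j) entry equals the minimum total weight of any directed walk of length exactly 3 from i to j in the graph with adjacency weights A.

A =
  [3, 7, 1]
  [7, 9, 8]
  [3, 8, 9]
A^⊗3 =
  [7, 11, 5]
  [11, 16, 11]
  [7, 12, 7]

Each entry (A^⊗3)_ij equals the minimum over all length-3 walks i = v_0 → v_1 → … → v_3 = j of Σ_t A[v_t][v_{t+1}]. For example, for (i, j) = (0, 2) we minimise over 9 possible intermediate vertex sequences; the minimum is 5, attained along the walk 0 → 2 → 0 → 2.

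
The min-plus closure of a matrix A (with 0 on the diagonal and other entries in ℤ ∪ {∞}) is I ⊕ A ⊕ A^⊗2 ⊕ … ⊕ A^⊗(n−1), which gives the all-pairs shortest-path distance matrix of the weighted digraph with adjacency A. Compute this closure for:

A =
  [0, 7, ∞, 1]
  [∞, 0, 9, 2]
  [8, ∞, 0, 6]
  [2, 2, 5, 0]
Closure =
  [0, 3, 6, 1]
  [4, 0, 7, 2]
  [8, 8, 0, 6]
  [2, 2, 5, 0]

This is the Floyd-Warshall all-pairs shortest-path computation. For each intermediate vertex k = 0, 1, …, 3, update dist[i][j] ← min(dist[i][j], dist[i][k] + dist[k][j]). The final matrix gives, for each (i, j), the minimum total weight of any directed path from i to j (possibly empty when i = j).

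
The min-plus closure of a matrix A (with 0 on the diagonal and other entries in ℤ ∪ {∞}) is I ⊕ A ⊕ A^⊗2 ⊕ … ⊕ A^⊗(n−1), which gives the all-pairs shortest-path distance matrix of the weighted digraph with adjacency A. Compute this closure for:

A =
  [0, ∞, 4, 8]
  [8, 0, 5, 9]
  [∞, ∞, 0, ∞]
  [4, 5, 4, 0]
Closure =
  [0, 13, 4, 8]
  [8, 0, 5, 9]
  [∞, ∞, 0, ∞]
  [4, 5, 4, 0]

This is the Floyd-Warshall all-pairs shortest-path computation. For each intermediate vertex k = 0, 1, …, 3, update dist[i][j] ← min(dist[i][j], dist[i][k] + dist[k][j]). The final matrix gives, for each (i, j), the minimum total weight of any directed path from i to j (possibly empty when i = j).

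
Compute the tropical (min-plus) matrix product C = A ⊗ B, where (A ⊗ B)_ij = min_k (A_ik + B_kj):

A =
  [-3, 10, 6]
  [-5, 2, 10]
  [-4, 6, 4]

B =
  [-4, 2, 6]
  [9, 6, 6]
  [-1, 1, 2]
A ⊗ B =
  [-7, -1, 3]
  [-9, -3, 1]
  [-8, -2, 2]

Apply the min-plus product entry-by-entry:
  C[0][0] = min over k of (A[0][0] + B[0][0] = -3 + -4 = -7, A[0][1] + B[1][0] = 10 + 9 = 19, A[0][2] + B[2][0] = 6 + -1 = 5) = -7 (attained at k = 0)
  C[0][1] = min over k of (A[0][0] + B[0][1] = -3 + 2 = -1, A[0][1] + B[1][1] = 10 + 6 = 16, A[0][2] + B[2][1] = 6 + 1 = 7) = -1 (attained at k = 0)
  C[0][2] = min over k of (A[0][0] + B[0][2] = -3 + 6 = 3, A[0][1] + B[1][2] = 10 + 6 = 16, A[0][2] + B[2][2] = 6 + 2 = 8) = 3 (attained at k = 0)
  C[1][0] = min over k of (A[1][0] + B[0][0] = -5 + -4 = -9, A[1][1] + B[1][0] = 2 + 9 = 11, A[1][2] + B[2][0] = 10 + -1 = 9) = -9 (attained at k = 0)
  C[1][1] = min over k of (A[1][0] + B[0][1] = -5 + 2 = -3, A[1][1] + B[1][1] = 2 + 6 = 8, A[1][2] + B[2][1] = 10 + 1 = 11) = -3 (attained at k = 0)
  C[1][2] = min over k of (A[1][0] + B[0][2] = -5 + 6 = 1, A[1][1] + B[1][2] = 2 + 6 = 8, A[1][2] + B[2][2] = 10 + 2 = 12) = 1 (attained at k = 0)
  C[2][0] = min over k of (A[2][0] + B[0][0] = -4 + -4 = -8, A[2][1] + B[1][0] = 6 + 9 = 15, A[2][2] + B[2][0] = 4 + -1 = 3) = -8 (attained at k = 0)
  C[2][1] = min over k of (A[2][0] + B[0][1] = -4 + 2 = -2, A[2][1] + B[1][1] = 6 + 6 = 12, A[2][2] + B[2][1] = 4 + 1 = 5) = -2 (attained at k = 0)
  C[2][2] = min over k of (A[2][0] + B[0][2] = -4 + 6 = 2, A[2][1] + B[1][2] = 6 + 6 = 12, A[2][2] + B[2][2] = 4 + 2 = 6) = 2 (attained at k = 0)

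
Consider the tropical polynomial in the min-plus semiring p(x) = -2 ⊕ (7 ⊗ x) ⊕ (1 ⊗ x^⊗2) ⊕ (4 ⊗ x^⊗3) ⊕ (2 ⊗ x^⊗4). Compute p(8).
p(8) = -2

A tropical monomial a ⊗ x^⊗i evaluates to a + i · x. Evaluating each term at x = 8:
  Term 0 contributes -2 + 0 · 8 = -2
  Term 1 contributes 7 + 1 · 8 = 15
  Term 2 contributes 1 + 2 · 8 = 17
  Term 3 contributes 4 + 3 · 8 = 28
  Term 4 contributes 2 + 4 · 8 = 34
p(8) = ⊕ of these = min[-2, 15, 17, 28, 34] = -2.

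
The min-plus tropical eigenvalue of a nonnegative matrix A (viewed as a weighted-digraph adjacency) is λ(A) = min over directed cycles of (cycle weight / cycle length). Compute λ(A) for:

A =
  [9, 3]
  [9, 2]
λ(A) = 2

Enumerate directed cycles and compute their means (weight / length). Sample:
  cycle 0 → 0: weight = 9, length = 1, mean = 9/1 ≈ 9.000
  cycle 1 → 1: weight = 2, length = 1, mean = 2/1 ≈ 2.000
  cycle 0 → 1 → 0: weight = 12, length = 2, mean = 12/2 ≈ 6.000
  cycle 1 → 0 → 1: weight = 12, length = 2, mean = 12/2 ≈ 6.000
Minimum mean = 2.000, attained e.g. along the cycle 1 → 1 with weight 2 and length 1. So λ(A) = 2/1 = 2.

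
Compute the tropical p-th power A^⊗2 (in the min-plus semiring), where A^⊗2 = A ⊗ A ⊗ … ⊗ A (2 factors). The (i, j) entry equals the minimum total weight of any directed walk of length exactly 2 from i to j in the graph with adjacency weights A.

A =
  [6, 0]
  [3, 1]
A^⊗2 =
  [3, 1]
  [4, 2]

Each entry (A^⊗2)_ij equals the minimum over all length-2 walks i = v_0 → v_1 → … → v_2 = j of Σ_t A[v_t][v_{t+1}]. For example, for (i, j) = (0, 1) we minimise over 2 possible intermediate vertex sequences; the minimum is 1, attained along the walk 0 → 1 → 1.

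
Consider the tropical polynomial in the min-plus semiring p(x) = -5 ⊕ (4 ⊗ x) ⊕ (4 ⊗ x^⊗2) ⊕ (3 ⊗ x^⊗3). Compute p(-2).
p(-2) = -5

A tropical monomial a ⊗ x^⊗i evaluates to a + i · x. Evaluating each term at x = -2:
  Term 0 contributes -5 + 0 · -2 = -5
  Term 1 contributes 4 + 1 · -2 = 2
  Term 2 contributes 4 + 2 · -2 = 0
  Term 3 contributes 3 + 3 · -2 = -3
p(-2) = ⊕ of these = min[-5, 2, 0, -3] = -5.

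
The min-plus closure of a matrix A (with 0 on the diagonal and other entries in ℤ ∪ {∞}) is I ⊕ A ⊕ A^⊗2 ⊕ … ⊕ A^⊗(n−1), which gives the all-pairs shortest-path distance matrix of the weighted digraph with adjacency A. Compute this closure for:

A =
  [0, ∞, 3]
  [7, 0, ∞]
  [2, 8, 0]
Closure =
  [0, 11, 3]
  [7, 0, 10]
  [2, 8, 0]

This is the Floyd-Warshall all-pairs shortest-path computation. For each intermediate vertex k = 0, 1, …, 2, update dist[i][j] ← min(dist[i][j], dist[i][k] + dist[k][j]). The final matrix gives, for each (i, j), the minimum total weight of any directed path from i to j (possibly empty when i = j).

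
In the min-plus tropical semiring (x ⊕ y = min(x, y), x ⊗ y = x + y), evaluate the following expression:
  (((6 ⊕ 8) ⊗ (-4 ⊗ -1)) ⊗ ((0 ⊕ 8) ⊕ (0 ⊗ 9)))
(((6 ⊕ 8) ⊗ (-4 ⊗ -1)) ⊗ ((0 ⊕ 8) ⊕ (0 ⊗ 9))) = 1

Expand innermost to outermost. Recall ⊕ takes the minimum of its arguments and ⊗ takes their sum. Working out the expression (((6 ⊕ 8) ⊗ (-4 ⊗ -1)) ⊗ ((0 ⊕ 8) ⊕ (0 ⊗ 9))) gives 1.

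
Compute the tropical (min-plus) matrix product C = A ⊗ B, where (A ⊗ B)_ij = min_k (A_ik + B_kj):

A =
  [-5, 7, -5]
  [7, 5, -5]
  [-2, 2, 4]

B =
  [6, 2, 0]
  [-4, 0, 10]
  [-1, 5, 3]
A ⊗ B =
  [-6, -3, -5]
  [-6, 0, -2]
  [-2, 0, -2]

Apply the min-plus product entry-by-entry:
  C[0][0] = min over k of (A[0][0] + B[0][0] = -5 + 6 = 1, A[0][1] + B[1][0] = 7 + -4 = 3, A[0][2] + B[2][0] = -5 + -1 = -6) = -6 (attained at k = 2)
  C[0][1] = min over k of (A[0][0] + B[0][1] = -5 + 2 = -3, A[0][1] + B[1][1] = 7 + 0 = 7, A[0][2] + B[2][1] = -5 + 5 = 0) = -3 (attained at k = 0)
  C[0][2] = min over k of (A[0][0] + B[0][2] = -5 + 0 = -5, A[0][1] + B[1][2] = 7 + 10 = 17, A[0][2] + B[2][2] = -5 + 3 = -2) = -5 (attained at k = 0)
  C[1][0] = min over k of (A[1][0] + B[0][0] = 7 + 6 = 13, A[1][1] + B[1][0] = 5 + -4 = 1, A[1][2] + B[2][0] = -5 + -1 = -6) = -6 (attained at k = 2)
  C[1][1] = min over k of (A[1][0] + B[0][1] = 7 + 2 = 9, A[1][1] + B[1][1] = 5 + 0 = 5, A[1][2] + B[2][1] = -5 + 5 = 0) = 0 (attained at k = 2)
  C[1][2] = min over k of (A[1][0] + B[0][2] = 7 + 0 = 7, A[1][1] + B[1][2] = 5 + 10 = 15, A[1][2] + B[2][2] = -5 + 3 = -2) = -2 (attained at k = 2)
  C[2][0] = min over k of (A[2][0] + B[0][0] = -2 + 6 = 4, A[2][1] + B[1][0] = 2 + -4 = -2, A[2][2] + B[2][0] = 4 + -1 = 3) = -2 (attained at k = 1)
  C[2][1] = min over k of (A[2][0] + B[0][1] = -2 + 2 = 0, A[2][1] + B[1][1] = 2 + 0 = 2, A[2][2] + B[2][1] = 4 + 5 = 9) = 0 (attained at k = 0)
  C[2][2] = min over k of (A[2][0] + B[0][2] = -2 + 0 = -2, A[2][1] + B[1][2] = 2 + 10 = 12, A[2][2] + B[2][2] = 4 + 3 = 7) = -2 (attained at k = 0)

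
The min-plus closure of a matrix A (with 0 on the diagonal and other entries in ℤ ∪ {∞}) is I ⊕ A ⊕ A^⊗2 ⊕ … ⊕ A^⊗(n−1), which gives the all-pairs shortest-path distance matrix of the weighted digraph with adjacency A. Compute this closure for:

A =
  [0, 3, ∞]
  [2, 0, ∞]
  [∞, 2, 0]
Closure =
  [0, 3, ∞]
  [2, 0, ∞]
  [4, 2, 0]

This is the Floyd-Warshall all-pairs shortest-path computation. For each intermediate vertex k = 0, 1, …, 2, update dist[i][j] ← min(dist[i][j], dist[i][k] + dist[k][j]). The final matrix gives, for each (i, j), the minimum total weight of any directed path from i to j (possibly empty when i = j).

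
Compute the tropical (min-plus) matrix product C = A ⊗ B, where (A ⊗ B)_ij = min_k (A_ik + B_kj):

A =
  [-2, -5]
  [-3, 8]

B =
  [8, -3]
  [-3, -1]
A ⊗ B =
  [-8, -6]
  [5, -6]

Apply the min-plus product entry-by-entry:
  C[0][0] = min over k of (A[0][0] + B[0][0] = -2 + 8 = 6, A[0][1] + B[1][0] = -5 + -3 = -8) = -8 (attained at k = 1)
  C[0][1] = min over k of (A[0][0] + B[0][1] = -2 + -3 = -5, A[0][1] + B[1][1] = -5 + -1 = -6) = -6 (attained at k = 1)
  C[1][0] = min over k of (A[1][0] + B[0][0] = -3 + 8 = 5, A[1][1] + B[1][0] = 8 + -3 = 5) = 5 (attained at k = 0)
  C[1][1] = min over k of (A[1][0] + B[0][1] = -3 + -3 = -6, A[1][1] + B[1][1] = 8 + -1 = 7) = -6 (attained at k = 0)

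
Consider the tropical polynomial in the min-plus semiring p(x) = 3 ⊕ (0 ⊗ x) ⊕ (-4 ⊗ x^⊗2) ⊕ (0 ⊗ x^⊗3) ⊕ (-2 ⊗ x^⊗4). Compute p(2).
p(2) = 0

A tropical monomial a ⊗ x^⊗i evaluates to a + i · x. Evaluating each term at x = 2:
  Term 0 contributes 3 + 0 · 2 = 3
  Term 1 contributes 0 + 1 · 2 = 2
  Term 2 contributes -4 + 2 · 2 = 0
  Term 3 contributes 0 + 3 · 2 = 6
  Term 4 contributes -2 + 4 · 2 = 6
p(2) = ⊕ of these = min[3, 2, 0, 6, 6] = 0.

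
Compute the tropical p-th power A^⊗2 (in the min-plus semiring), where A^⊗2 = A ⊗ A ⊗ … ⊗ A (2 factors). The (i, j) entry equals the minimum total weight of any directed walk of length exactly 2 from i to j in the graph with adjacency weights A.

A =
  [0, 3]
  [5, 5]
A^⊗2 =
  [0, 3]
  [5, 8]

Each entry (A^⊗2)_ij equals the minimum over all length-2 walks i = v_0 → v_1 → … → v_2 = j of Σ_t A[v_t][v_{t+1}]. For example, for (i, j) = (0, 1) we minimise over 2 possible intermediate vertex sequences; the minimum is 3, attained along the walk 0 → 0 → 1.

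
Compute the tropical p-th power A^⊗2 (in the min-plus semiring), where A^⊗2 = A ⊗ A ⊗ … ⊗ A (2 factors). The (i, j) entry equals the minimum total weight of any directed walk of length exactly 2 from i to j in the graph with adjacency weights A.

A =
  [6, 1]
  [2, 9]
A^⊗2 =
  [3, 7]
  [8, 3]

Each entry (A^⊗2)_ij equals the minimum over all length-2 walks i = v_0 → v_1 → … → v_2 = j of Σ_t A[v_t][v_{t+1}]. For example, for (i, j) = (0, 1) we minimise over 2 possible intermediate vertex sequences; the minimum is 7, attained along the walk 0 → 0 → 1.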